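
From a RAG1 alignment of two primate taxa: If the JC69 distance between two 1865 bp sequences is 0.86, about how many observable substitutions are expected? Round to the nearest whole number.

Invert JC69: p = (3/4)(1 − e^(−4d/3)) = 0.75 × (1 − e^(-1.146667)) = 0.75 × (1 − 0.317694) = 0.511730.
Expected differing sites = pL ≈ 0.511730 × 1865 = 954.37645 ≈ 954.

954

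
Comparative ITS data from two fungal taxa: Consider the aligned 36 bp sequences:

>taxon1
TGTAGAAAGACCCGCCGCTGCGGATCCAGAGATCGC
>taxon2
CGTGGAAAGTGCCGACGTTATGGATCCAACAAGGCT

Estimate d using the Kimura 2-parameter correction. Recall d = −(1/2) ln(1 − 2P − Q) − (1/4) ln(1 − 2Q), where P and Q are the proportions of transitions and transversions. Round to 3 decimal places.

Of 36 sites, 8 differences are transitions and 7 are transversions, so P = 8/36 ≈ 0.222222 and Q = 7/36 ≈ 0.194444.
Under the Kimura two-parameter model, d = −½ ln(1 − 2P − Q) − ¼ ln(1 − 2Q).
1 − 2P − Q = 0.361112, giving −½ ln(0.361112) = 0.509284.
1 − 2Q = 0.611112, giving −¼ ln(0.611112) = 0.123119.
d = 0.509284 + 0.123119 = 0.632403.

0.632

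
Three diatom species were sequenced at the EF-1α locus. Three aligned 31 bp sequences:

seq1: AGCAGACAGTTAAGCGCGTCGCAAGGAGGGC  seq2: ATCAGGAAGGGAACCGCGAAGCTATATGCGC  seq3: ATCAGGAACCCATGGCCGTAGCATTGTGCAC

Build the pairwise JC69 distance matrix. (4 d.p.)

seq1–seq2: 13/31 sites differ → p ≈ 0.419355, d = −0.75 ln(1 − 0.55914) = 0.614271 ≈ 0.6143.
seq1–seq3: 15/31 sites differ → p ≈ 0.483871, d = −0.75 ln(1 − 0.645161) = 0.777068 ≈ 0.7771.
seq2–seq3: 12/31 sites differ → p ≈ 0.387097, d = −0.75 ln(1 − 0.516129) = 0.544453 ≈ 0.5445.

d(seq1,seq2) = 0.6143, d(seq1,seq3) = 0.7771, d(seq2,seq3) = 0.5445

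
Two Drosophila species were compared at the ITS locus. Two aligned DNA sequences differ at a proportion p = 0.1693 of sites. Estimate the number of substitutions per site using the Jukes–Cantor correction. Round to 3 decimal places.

d = −(3/4) ln(1 − 4p/3) = −0.75 ln(1 − 0.225733) = −0.75 ln(0.774267)
  = −0.75 × (-0.255839) = 0.191879 substitutions/site.

0.192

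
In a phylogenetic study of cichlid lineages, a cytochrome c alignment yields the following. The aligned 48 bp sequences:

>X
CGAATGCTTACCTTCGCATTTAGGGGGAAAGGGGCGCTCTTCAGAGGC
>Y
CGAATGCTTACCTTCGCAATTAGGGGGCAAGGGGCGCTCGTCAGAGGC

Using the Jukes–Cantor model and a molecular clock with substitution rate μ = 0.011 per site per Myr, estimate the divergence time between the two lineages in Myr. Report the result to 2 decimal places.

The sequences differ at 3 of 48 sites (19, 28, 40), so p = 3/48 = 0.0625.
d = −(3/4) ln(1 − 4p/3) = −0.75 ln(1 − 0.083333) = −0.75 ln(0.916667)
  = −0.75 × (-0.087011) = 0.065258 substitutions/site.
Under a molecular clock d = 2μt, so t = d/(2μ) = 0.065258 / (2 × 0.011) = 2.97 Myr.

2.97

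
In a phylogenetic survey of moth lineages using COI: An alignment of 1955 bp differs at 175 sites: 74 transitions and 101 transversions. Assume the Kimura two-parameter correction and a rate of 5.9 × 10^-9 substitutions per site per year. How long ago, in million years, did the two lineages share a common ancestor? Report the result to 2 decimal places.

8.08

P = 74/1955 ≈ 0.037852 and Q = 101/1955 ≈ 0.051662.
Under the Kimura two-parameter model, d = −½ ln(1 − 2P − Q) − ¼ ln(1 − 2Q).
1 − 2P − Q = 0.872634, giving −½ ln(0.872634) = 0.068120.
1 − 2Q = 0.896676, giving −¼ ln(0.896676) = 0.027265.
d = 0.068120 + 0.027265 = 0.095385.
Under a molecular clock d = 2μt, so t = d/(2μ) = 0.095385 / (2 × 5.9 × 10^-9) = 8.08 million years.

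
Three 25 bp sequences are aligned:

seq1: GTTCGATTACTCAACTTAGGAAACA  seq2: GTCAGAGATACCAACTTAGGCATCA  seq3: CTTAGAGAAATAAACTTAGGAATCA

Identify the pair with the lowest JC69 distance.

seq1–seq2: 9/25 differ, p = 0.360, d = 0.490.
seq1–seq3: 7/25 differ, p = 0.280, d = 0.351.
seq2–seq3: 6/25 differ, p = 0.240, d = 0.289.
The smallest distance is between seq2 and seq3.

seq2 and seq3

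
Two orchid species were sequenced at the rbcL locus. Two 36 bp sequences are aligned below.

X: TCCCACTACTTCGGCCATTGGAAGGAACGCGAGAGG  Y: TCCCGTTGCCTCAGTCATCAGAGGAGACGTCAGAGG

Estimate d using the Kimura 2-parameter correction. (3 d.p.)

0.607

Of 36 sites, 12 differences are transitions and 1 are transversions, so P = 12/36 ≈ 0.333333 and Q = 1/36 ≈ 0.027778.
Under the Kimura two-parameter model, d = −½ ln(1 − 2P − Q) − ¼ ln(1 − 2Q).
1 − 2P − Q = 0.305556, giving −½ ln(0.305556) = 0.592811.
1 − 2Q = 0.944444, giving −¼ ln(0.944444) = 0.014290.
d = 0.592811 + 0.014290 = 0.607101.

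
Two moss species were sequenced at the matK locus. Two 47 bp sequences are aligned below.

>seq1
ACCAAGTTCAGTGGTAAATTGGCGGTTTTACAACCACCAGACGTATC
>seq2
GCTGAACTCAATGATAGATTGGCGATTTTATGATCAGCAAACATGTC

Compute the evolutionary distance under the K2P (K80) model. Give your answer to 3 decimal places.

0.550

Of 47 sites, 15 differences are transitions and 1 are transversions, so P = 15/47 ≈ 0.319149 and Q = 1/47 ≈ 0.021277.
Under the Kimura two-parameter model, d = −½ ln(1 − 2P − Q) − ¼ ln(1 − 2Q).
1 − 2P − Q = 0.340425, giving −½ ln(0.340425) = 0.538780.
1 − 2Q = 0.957446, giving −¼ ln(0.957446) = 0.010871.
d = 0.538780 + 0.010871 = 0.549651.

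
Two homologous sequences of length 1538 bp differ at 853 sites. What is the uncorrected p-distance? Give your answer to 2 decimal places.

p = 853/1538 = 0.554616… ≈ 0.55 (to 2 d.p.).

0.55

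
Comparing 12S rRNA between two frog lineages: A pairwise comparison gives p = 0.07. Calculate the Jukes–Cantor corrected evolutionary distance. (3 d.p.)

d = −(3/4) ln(1 − 4p/3) = −0.75 ln(1 − 0.093333) = −0.75 ln(0.906667)
  = −0.75 × (-0.097980) = 0.073485 substitutions/site.

0.073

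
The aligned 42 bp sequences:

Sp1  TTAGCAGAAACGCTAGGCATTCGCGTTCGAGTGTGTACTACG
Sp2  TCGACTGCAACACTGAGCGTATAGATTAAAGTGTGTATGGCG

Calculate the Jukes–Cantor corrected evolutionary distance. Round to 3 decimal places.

0.693

The sequences differ at 19 of 42 sites, so p = 19/42 ≈ 0.452381.
d = −(3/4) ln(1 − 4p/3) = −0.75 ln(1 − 0.603175) = −0.75 ln(0.396825)
  = −0.75 × (-0.924260) = 0.693195 substitutions/site.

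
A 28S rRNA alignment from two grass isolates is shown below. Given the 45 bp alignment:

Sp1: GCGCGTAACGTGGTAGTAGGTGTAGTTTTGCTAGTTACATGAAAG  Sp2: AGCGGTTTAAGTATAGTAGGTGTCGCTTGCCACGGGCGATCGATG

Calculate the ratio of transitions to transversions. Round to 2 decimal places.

0.26

Transitions are A↔G and C↔T; transversions are all other mismatches.
Transitions: 5. Transversions: 19.
R = 5/19 = 0.263157… ≈ 0.26 (to 2 d.p.).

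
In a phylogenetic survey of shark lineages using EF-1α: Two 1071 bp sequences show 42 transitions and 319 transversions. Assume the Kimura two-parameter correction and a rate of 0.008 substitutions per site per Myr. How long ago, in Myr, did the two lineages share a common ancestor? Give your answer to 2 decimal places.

28.90

P = 42/1071 ≈ 0.039216 and Q = 319/1071 ≈ 0.297852.
Under the Kimura two-parameter model, d = −½ ln(1 − 2P − Q) − ¼ ln(1 − 2Q).
1 − 2P − Q = 0.623716, giving −½ ln(0.623716) = 0.236030.
1 − 2Q = 0.404296, giving −¼ ln(0.404296) = 0.226402.
d = 0.236030 + 0.226402 = 0.462432.
Under a molecular clock d = 2μt, so t = d/(2μ) = 0.462432 / (2 × 0.008) = 28.90 Myr.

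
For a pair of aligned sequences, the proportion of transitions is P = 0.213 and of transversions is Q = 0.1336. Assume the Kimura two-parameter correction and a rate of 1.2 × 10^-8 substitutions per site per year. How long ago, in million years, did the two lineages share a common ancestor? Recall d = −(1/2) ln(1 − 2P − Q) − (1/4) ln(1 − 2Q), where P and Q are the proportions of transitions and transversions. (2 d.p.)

20.32

Under the Kimura two-parameter model, d = −½ ln(1 − 2P − Q) − ¼ ln(1 − 2Q).
1 − 2P − Q = 0.4404, giving −½ ln(0.4404) = 0.410036.
1 − 2Q = 0.7328, giving −¼ ln(0.7328) = 0.077721.
d = 0.410036 + 0.077721 = 0.487757.
Under a molecular clock d = 2μt, so t = d/(2μ) = 0.487757 / (2 × 1.2 × 10^-8) = 20.32 million years.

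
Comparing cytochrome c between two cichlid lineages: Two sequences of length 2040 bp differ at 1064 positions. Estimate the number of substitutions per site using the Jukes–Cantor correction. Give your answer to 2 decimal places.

p = 1064/2040 ≈ 0.521569.
d = −(3/4) ln(1 − 4p/3) = −0.75 ln(1 − 0.695425) = −0.75 ln(0.304575)
  = −0.75 × (-1.188838) = 0.891629 substitutions/site.

0.89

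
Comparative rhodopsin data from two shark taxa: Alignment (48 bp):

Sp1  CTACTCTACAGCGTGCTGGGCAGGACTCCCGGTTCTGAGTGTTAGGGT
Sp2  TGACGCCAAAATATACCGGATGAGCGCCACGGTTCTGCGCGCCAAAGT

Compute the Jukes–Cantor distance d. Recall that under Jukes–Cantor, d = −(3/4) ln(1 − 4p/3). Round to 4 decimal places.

0.8240

The sequences differ at 24 of 48 sites, so p = 24/48 = 0.5.
d = −(3/4) ln(1 − 4p/3) = −0.75 ln(1 − 0.666667) = −0.75 ln(0.333333)
  = −0.75 × (-1.098613) = 0.823960 substitutions/site.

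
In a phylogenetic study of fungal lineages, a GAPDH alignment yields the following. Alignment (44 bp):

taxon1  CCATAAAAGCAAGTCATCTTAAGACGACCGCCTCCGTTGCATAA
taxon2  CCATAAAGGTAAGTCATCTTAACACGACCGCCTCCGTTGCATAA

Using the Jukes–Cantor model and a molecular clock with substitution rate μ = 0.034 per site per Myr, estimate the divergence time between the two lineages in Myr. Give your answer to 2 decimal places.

The sequences differ at 3 of 44 sites (8, 10, 23), so p = 3/44 ≈ 0.068182.
d = −(3/4) ln(1 − 4p/3) = −0.75 ln(1 − 0.090909) = −0.75 ln(0.909091)
  = −0.75 × (-0.095310) = 0.071483 substitutions/site.
Under a molecular clock d = 2μt, so t = d/(2μ) = 0.071483 / (2 × 0.034) = 1.05 Myr.

1.05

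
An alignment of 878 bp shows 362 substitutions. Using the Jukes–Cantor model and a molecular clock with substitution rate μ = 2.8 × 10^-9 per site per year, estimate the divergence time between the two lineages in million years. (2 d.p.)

p = 362/878 ≈ 0.412301.
d = −(3/4) ln(1 − 4p/3) = −0.75 ln(1 − 0.549735) = −0.75 ln(0.450265)
  = −0.75 × (-0.797919) = 0.598439 substitutions/site.
Under a molecular clock d = 2μt, so t = d/(2μ) = 0.598439 / (2 × 2.8 × 10^-9) = 106.86 million years.

106.86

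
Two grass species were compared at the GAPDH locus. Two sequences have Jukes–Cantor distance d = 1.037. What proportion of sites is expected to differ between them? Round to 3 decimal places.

p = (3/4)(1 − e^(−4d/3)) = 0.75 × (1 − e^(-1.382667)) = 0.75 × (1 − 0.250908) = 0.561819.

0.562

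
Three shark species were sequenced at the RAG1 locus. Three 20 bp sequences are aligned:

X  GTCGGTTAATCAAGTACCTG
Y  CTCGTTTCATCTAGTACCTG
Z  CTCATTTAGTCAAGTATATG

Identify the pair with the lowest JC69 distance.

X–Y: 4/20 differ, p = 0.200, d = 0.233.
X–Z: 6/20 differ, p = 0.300, d = 0.383.
Y–Z: 6/20 differ, p = 0.300, d = 0.383.
The smallest distance is between X and Y.

X and Y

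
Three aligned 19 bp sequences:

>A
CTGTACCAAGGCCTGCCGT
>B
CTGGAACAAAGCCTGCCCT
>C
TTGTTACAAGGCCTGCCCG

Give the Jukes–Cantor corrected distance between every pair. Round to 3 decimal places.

d(A,B) = 0.247, d(A,C) = 0.324, d(B,C) = 0.324

A–B: 4/19 sites differ → p ≈ 0.210526, d = −0.75 ln(1 − 0.280701) = 0.247109 ≈ 0.247.
A–C: 5/19 sites differ → p ≈ 0.263158, d = −0.75 ln(1 − 0.350877) = 0.324100 ≈ 0.324.
B–C: 5/19 sites differ → p ≈ 0.263158, d = −0.75 ln(1 − 0.350877) = 0.324100 ≈ 0.324.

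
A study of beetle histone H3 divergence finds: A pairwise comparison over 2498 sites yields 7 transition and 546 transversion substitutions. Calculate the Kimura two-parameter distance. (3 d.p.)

0.271

P = 7/2498 ≈ 0.002802 and Q = 546/2498 ≈ 0.218575.
Under the Kimura two-parameter model, d = −½ ln(1 − 2P − Q) − ¼ ln(1 − 2Q).
1 − 2P − Q = 0.775821, giving −½ ln(0.775821) = 0.126917.
1 − 2Q = 0.56285, giving −¼ ln(0.56285) = 0.143686.
d = 0.126917 + 0.143686 = 0.270603.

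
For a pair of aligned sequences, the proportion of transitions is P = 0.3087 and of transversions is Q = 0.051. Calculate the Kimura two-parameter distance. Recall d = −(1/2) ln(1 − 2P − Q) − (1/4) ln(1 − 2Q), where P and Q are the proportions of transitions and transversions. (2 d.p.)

Under the Kimura two-parameter model, d = −½ ln(1 − 2P − Q) − ¼ ln(1 − 2Q).
1 − 2P − Q = 0.3316, giving −½ ln(0.3316) = 0.551913.
1 − 2Q = 0.898, giving −¼ ln(0.898) = 0.026896.
d = 0.551913 + 0.026896 = 0.578809.

0.58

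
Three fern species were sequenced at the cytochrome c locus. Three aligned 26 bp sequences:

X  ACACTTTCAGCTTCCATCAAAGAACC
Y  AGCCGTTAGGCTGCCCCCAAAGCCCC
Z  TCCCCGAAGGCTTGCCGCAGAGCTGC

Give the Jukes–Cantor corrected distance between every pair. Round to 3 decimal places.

X–Y: 10/26 sites differ → p ≈ 0.384615, d = −0.75 ln(1 − 0.51282) = 0.539341 ≈ 0.539.
X–Z: 14/26 sites differ → p ≈ 0.538462, d = −0.75 ln(1 − 0.717949) = 0.949251 ≈ 0.949.
Y–Z: 11/26 sites differ → p ≈ 0.423077, d = −0.75 ln(1 − 0.564103) = 0.622762 ≈ 0.623.

d(X,Y) = 0.539, d(X,Z) = 0.949, d(Y,Z) = 0.623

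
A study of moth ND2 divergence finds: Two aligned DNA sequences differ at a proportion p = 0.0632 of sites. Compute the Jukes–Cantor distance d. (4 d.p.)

0.0660

d = −(3/4) ln(1 − 4p/3) = −0.75 ln(1 − 0.084267) = −0.75 ln(0.915733)
  = −0.75 × (-0.088030) = 0.066023 substitutions/site.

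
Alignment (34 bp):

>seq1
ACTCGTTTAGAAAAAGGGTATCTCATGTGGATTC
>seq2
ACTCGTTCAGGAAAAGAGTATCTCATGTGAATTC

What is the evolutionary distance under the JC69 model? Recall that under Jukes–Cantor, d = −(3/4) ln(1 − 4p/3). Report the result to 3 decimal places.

0.128

The sequences differ at 4 of 34 sites (8, 11, 17, 30), so p = 4/34 ≈ 0.117647.
d = −(3/4) ln(1 − 4p/3) = −0.75 ln(1 − 0.156863) = −0.75 ln(0.843137)
  = −0.75 × (-0.170626) = 0.127970 substitutions/site.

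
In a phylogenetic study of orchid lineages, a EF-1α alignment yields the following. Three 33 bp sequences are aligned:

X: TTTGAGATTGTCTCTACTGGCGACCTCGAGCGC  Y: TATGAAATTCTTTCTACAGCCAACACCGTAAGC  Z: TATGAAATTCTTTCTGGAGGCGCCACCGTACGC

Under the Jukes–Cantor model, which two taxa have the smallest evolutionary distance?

Y and Z

X–Y: 12/33 differ, p = 0.364, d = 0.497.
X–Z: 12/33 differ, p = 0.364, d = 0.497.
Y–Z: 6/33 differ, p = 0.182, d = 0.208.
The smallest distance is between Y and Z.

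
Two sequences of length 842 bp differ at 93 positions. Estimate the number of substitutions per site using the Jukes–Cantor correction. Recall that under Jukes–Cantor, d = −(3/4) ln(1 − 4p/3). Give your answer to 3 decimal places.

0.119

p = 93/842 ≈ 0.110451.
d = −(3/4) ln(1 − 4p/3) = −0.75 ln(1 − 0.147268) = −0.75 ln(0.852732)
  = −0.75 × (-0.159310) = 0.119483 substitutions/site.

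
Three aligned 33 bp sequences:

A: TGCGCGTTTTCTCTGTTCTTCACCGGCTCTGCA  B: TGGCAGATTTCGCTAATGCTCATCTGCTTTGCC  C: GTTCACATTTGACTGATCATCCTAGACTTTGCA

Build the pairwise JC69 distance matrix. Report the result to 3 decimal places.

A–B: 13/33 sites differ → p ≈ 0.393939, d = −0.75 ln(1 − 0.525252) = 0.558728 ≈ 0.559.
A–C: 16/33 sites differ → p ≈ 0.484848, d = −0.75 ln(1 − 0.646464) = 0.779827 ≈ 0.780.
B–C: 14/33 sites differ → p ≈ 0.424242, d = −0.75 ln(1 − 0.565656) = 0.625439 ≈ 0.625.

d(A,B) = 0.559, d(A,C) = 0.780, d(B,C) = 0.625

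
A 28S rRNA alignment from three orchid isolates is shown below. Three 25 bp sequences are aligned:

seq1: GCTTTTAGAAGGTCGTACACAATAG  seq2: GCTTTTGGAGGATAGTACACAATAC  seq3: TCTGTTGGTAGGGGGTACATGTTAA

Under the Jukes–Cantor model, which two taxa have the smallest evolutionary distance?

seq1 and seq2

seq1–seq2: 5/25 differ, p = 0.200, d = 0.233.
seq1–seq3: 10/25 differ, p = 0.400, d = 0.572.
seq2–seq3: 11/25 differ, p = 0.440, d = 0.663.
The smallest distance is between seq1 and seq2.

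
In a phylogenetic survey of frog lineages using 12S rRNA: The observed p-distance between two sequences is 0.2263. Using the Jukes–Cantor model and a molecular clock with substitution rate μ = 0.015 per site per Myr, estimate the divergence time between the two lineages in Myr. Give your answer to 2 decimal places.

8.98

d = −(3/4) ln(1 − 4p/3) = −0.75 ln(1 − 0.301733) = −0.75 ln(0.698267)
  = −0.75 × (-0.359154) = 0.269366 substitutions/site.
Under a molecular clock d = 2μt, so t = d/(2μ) = 0.269366 / (2 × 0.015) = 8.98 Myr.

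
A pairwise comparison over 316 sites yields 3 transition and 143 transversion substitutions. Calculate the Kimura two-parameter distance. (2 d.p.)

0.91

P = 3/316 ≈ 0.009494 and Q = 143/316 ≈ 0.452532.
Under the Kimura two-parameter model, d = −½ ln(1 − 2P − Q) − ¼ ln(1 − 2Q).
1 − 2P − Q = 0.52848, giving −½ ln(0.52848) = 0.318875.
1 − 2Q = 0.094936, giving −¼ ln(0.094936) = 0.588638.
d = 0.318875 + 0.588638 = 0.907513.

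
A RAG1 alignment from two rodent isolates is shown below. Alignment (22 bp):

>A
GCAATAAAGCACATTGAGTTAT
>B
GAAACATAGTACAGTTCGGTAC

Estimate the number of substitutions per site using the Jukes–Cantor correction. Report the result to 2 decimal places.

0.59

The sequences differ at 9 of 22 sites (2, 5, 7, 10, 14, 16, 17, 19, 22), so p = 9/22 ≈ 0.409091.
d = −(3/4) ln(1 − 4p/3) = −0.75 ln(1 − 0.545455) = −0.75 ln(0.454545)
  = −0.75 × (-0.788458) = 0.591344 substitutions/site.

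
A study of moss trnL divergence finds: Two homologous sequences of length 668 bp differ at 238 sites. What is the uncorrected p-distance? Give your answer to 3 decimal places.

p = 238/668 = 0.356287… ≈ 0.356 (to 3 d.p.).

0.356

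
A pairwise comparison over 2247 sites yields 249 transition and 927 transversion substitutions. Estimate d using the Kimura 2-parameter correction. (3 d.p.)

0.939

P = 249/2247 ≈ 0.110814 and Q = 927/2247 ≈ 0.41255.
Under the Kimura two-parameter model, d = −½ ln(1 − 2P − Q) − ¼ ln(1 − 2Q).
1 − 2P − Q = 0.365822, giving −½ ln(0.365822) = 0.502804.
1 − 2Q = 0.1749, giving −¼ ln(0.1749) = 0.435885.
d = 0.502804 + 0.435885 = 0.938689.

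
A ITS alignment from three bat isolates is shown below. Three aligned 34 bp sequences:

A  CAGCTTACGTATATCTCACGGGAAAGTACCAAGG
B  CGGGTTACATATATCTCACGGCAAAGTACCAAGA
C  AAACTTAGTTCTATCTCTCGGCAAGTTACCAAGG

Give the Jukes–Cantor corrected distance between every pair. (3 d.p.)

A–B: 5/34 sites differ → p ≈ 0.147059, d = −0.75 ln(1 − 0.196079) = 0.163691 ≈ 0.164.
A–C: 9/34 sites differ → p ≈ 0.264706, d = −0.75 ln(1 − 0.352941) = 0.326488 ≈ 0.326.
B–C: 11/34 sites differ → p ≈ 0.323529, d = −0.75 ln(1 − 0.431372) = 0.423397 ≈ 0.423.

d(A,B) = 0.164, d(A,C) = 0.326, d(B,C) = 0.423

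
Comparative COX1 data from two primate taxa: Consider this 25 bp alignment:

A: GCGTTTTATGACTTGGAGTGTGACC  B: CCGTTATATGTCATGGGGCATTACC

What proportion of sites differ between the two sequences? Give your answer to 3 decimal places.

The sequences differ at 8 of 25 positions (sites 1, 6, 11, 13, 17, 19, 20, 22).
p = 8/25 = 0.320.

0.320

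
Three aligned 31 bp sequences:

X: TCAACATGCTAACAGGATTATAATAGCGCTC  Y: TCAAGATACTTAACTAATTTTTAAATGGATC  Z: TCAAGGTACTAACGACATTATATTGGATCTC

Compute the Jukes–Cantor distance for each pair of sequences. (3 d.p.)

d(X,Y) = 0.614, d(X,Z) = 0.422, d(Y,Z) = 0.777

X–Y: 13/31 sites differ → p ≈ 0.419355, d = −0.75 ln(1 − 0.55914) = 0.614271 ≈ 0.614.
X–Z: 10/31 sites differ → p ≈ 0.322581, d = −0.75 ln(1 − 0.430108) = 0.421731 ≈ 0.422.
Y–Z: 15/31 sites differ → p ≈ 0.483871, d = −0.75 ln(1 − 0.645161) = 0.777068 ≈ 0.777.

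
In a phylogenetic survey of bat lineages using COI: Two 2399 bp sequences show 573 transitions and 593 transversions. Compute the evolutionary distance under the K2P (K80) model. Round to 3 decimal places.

0.816

P = 573/2399 ≈ 0.23885 and Q = 593/2399 ≈ 0.247186.
Under the Kimura two-parameter model, d = −½ ln(1 − 2P − Q) − ¼ ln(1 − 2Q).
1 − 2P − Q = 0.275114, giving −½ ln(0.275114) = 0.645285.
1 − 2Q = 0.505628, giving −¼ ln(0.505628) = 0.170489.
d = 0.645285 + 0.170489 = 0.815774.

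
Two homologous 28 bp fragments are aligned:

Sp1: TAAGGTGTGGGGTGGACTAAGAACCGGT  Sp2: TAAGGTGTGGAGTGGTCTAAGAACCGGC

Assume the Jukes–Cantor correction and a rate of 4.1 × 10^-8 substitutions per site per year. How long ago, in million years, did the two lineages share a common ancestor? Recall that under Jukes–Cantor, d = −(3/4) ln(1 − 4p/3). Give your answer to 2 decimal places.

1.41

The sequences differ at 3 of 28 sites (11, 16, 28), so p = 3/28 ≈ 0.107143.
d = −(3/4) ln(1 − 4p/3) = −0.75 ln(1 − 0.142857) = −0.75 ln(0.857143)
  = −0.75 × (-0.154151) = 0.115613 substitutions/site.
Under a molecular clock d = 2μt, so t = d/(2μ) = 0.115613 / (2 × 4.1 × 10^-8) = 1.41 million years.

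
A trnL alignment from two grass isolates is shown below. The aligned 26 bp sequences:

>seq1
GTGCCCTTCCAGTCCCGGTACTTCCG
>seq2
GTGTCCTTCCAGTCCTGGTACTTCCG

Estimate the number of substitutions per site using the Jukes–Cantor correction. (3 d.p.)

0.081

The sequences differ at 2 of 26 sites (4, 16), so p = 2/26 ≈ 0.076923.
d = −(3/4) ln(1 − 4p/3) = −0.75 ln(1 − 0.102564) = −0.75 ln(0.897436)
  = −0.75 × (-0.108213) = 0.081160 substitutions/site.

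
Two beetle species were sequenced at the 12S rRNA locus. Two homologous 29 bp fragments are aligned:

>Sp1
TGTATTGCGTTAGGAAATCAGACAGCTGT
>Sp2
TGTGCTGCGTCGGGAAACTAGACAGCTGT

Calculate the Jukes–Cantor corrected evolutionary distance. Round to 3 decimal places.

0.242

The sequences differ at 6 of 29 sites (4, 5, 11, 12, 18, 19), so p = 6/29 ≈ 0.206897.
d = −(3/4) ln(1 − 4p/3) = −0.75 ln(1 − 0.275863) = −0.75 ln(0.724137)
  = −0.75 × (-0.322775) = 0.242081 substitutions/site.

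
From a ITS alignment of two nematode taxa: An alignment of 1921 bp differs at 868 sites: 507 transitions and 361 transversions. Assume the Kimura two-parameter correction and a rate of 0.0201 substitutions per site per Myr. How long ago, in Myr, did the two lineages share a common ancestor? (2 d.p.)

P = 507/1921 ≈ 0.263925 and Q = 361/1921 ≈ 0.187923.
Under the Kimura two-parameter model, d = −½ ln(1 − 2P − Q) − ¼ ln(1 − 2Q).
1 − 2P − Q = 0.284227, giving −½ ln(0.284227) = 0.628991.
1 − 2Q = 0.624154, giving −¼ ln(0.624154) = 0.117840.
d = 0.628991 + 0.117840 = 0.746831.
Under a molecular clock d = 2μt, so t = d/(2μ) = 0.746831 / (2 × 0.0201) = 18.58 Myr.

18.58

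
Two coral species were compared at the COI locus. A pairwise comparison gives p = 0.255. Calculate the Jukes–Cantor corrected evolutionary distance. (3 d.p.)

0.312

d = −(3/4) ln(1 − 4p/3) = −0.75 ln(1 − 0.34) = −0.75 ln(0.66)
  = −0.75 × (-0.415515) = 0.311636 substitutions/site.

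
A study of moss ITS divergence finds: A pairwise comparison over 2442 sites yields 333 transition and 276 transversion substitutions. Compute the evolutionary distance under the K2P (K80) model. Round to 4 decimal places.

P = 333/2442 ≈ 0.136364 and Q = 276/2442 ≈ 0.113022.
Under the Kimura two-parameter model, d = −½ ln(1 − 2P − Q) − ¼ ln(1 − 2Q).
1 − 2P − Q = 0.61425, giving −½ ln(0.61425) = 0.243677.
1 − 2Q = 0.773956, giving −¼ ln(0.773956) = 0.064060.
d = 0.243677 + 0.064060 = 0.307737.

0.3077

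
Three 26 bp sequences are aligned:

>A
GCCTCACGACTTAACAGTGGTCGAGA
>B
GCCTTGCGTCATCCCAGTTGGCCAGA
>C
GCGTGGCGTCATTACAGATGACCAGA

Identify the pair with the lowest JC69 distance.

B and C

A–B: 9/26 differ, p = 0.346, d = 0.464.
A–C: 10/26 differ, p = 0.385, d = 0.539.
B–C: 6/26 differ, p = 0.231, d = 0.276.
The smallest distance is between B and C.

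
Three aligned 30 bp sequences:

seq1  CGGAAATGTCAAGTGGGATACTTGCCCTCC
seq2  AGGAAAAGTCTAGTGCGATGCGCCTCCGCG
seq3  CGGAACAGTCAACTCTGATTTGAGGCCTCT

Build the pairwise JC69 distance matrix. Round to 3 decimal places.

seq1–seq2: 11/30 sites differ → p ≈ 0.366667, d = −0.75 ln(1 − 0.488889) = 0.503376 ≈ 0.503.
seq1–seq3: 11/30 sites differ → p ≈ 0.366667, d = −0.75 ln(1 − 0.488889) = 0.503376 ≈ 0.503.
seq2–seq3: 13/30 sites differ → p ≈ 0.433333, d = −0.75 ln(1 − 0.577777) = 0.646666 ≈ 0.647.

d(seq1,seq2) = 0.503, d(seq1,seq3) = 0.503, d(seq2,seq3) = 0.647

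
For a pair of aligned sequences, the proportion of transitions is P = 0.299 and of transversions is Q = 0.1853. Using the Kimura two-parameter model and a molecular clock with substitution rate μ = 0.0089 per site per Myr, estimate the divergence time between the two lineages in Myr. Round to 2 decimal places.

Under the Kimura two-parameter model, d = −½ ln(1 − 2P − Q) − ¼ ln(1 − 2Q).
1 − 2P − Q = 0.2167, giving −½ ln(0.2167) = 0.764621.
1 − 2Q = 0.6294, giving −¼ ln(0.6294) = 0.115747.
d = 0.764621 + 0.115747 = 0.880368.
Under a molecular clock d = 2μt, so t = d/(2μ) = 0.880368 / (2 × 0.0089) = 49.46 Myr.

49.46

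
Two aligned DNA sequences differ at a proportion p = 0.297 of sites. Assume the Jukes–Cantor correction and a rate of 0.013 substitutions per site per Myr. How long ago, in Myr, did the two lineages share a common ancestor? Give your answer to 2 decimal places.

14.54

d = −(3/4) ln(1 − 4p/3) = −0.75 ln(1 − 0.396) = −0.75 ln(0.604)
  = −0.75 × (-0.504181) = 0.378136 substitutions/site.
Under a molecular clock d = 2μt, so t = d/(2μ) = 0.378136 / (2 × 0.013) = 14.54 Myr.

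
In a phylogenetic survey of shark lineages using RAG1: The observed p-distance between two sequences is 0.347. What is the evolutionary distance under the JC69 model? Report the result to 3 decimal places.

d = −(3/4) ln(1 − 4p/3) = −0.75 ln(1 − 0.462667) = −0.75 ln(0.537333)
  = −0.75 × (-0.621137) = 0.465853 substitutions/site.

0.466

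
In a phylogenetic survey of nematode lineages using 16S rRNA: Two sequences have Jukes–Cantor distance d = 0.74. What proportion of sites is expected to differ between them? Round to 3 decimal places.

0.470

p = (3/4)(1 − e^(−4d/3)) = 0.75 × (1 − e^(-0.986667)) = 0.75 × (1 − 0.372817) = 0.470387.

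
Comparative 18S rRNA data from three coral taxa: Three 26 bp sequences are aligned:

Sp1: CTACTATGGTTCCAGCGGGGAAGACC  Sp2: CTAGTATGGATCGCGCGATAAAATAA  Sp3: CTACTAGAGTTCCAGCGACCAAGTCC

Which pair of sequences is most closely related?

Sp1–Sp2: 11/26 differ, p = 0.423, d = 0.623.
Sp1–Sp3: 6/26 differ, p = 0.231, d = 0.276.
Sp2–Sp3: 11/26 differ, p = 0.423, d = 0.623.
The smallest distance is between Sp1 and Sp3.

Sp1 and Sp3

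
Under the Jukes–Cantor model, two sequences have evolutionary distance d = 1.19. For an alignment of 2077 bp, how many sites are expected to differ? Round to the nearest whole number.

1239

Invert JC69: p = (3/4)(1 − e^(−4d/3)) = 0.75 × (1 − e^(-1.586667)) = 0.75 × (1 − 0.204606) = 0.596546.
Expected differing sites = pL ≈ 0.596546 × 2077 = 1239.026042 ≈ 1239.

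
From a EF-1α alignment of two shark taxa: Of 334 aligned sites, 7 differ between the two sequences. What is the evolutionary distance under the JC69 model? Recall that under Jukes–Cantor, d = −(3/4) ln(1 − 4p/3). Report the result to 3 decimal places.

0.021

p = 7/334 ≈ 0.020958.
d = −(3/4) ln(1 − 4p/3) = −0.75 ln(1 − 0.027944) = −0.75 ln(0.972056)
  = −0.75 × (-0.028342) = 0.021257 substitutions/site.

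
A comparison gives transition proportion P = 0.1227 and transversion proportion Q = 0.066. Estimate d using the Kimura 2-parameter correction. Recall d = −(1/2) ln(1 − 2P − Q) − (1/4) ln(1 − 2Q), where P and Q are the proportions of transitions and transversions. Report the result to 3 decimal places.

0.222

Under the Kimura two-parameter model, d = −½ ln(1 − 2P − Q) − ¼ ln(1 − 2Q).
1 − 2P − Q = 0.6886, giving −½ ln(0.6886) = 0.186547.
1 − 2Q = 0.868, giving −¼ ln(0.868) = 0.035391.
d = 0.186547 + 0.035391 = 0.221938.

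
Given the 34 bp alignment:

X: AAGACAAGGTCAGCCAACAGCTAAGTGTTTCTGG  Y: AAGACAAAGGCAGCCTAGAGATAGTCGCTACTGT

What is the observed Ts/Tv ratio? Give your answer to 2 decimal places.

Transitions are A↔G and C↔T; transversions are all other mismatches.
Transitions: 4. Transversions: 7.
R = 4/7 = 0.571428… ≈ 0.57 (to 2 d.p.).

0.57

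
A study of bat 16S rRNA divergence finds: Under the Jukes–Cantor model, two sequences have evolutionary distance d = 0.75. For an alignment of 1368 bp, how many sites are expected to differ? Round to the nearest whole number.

Invert JC69: p = (3/4)(1 − e^(−4d/3)) = 0.75 × (1 − e^(-1)) = 0.75 × (1 − 0.367879) = 0.474091.
Expected differing sites = pL ≈ 0.474091 × 1368 = 648.556488 ≈ 649.

649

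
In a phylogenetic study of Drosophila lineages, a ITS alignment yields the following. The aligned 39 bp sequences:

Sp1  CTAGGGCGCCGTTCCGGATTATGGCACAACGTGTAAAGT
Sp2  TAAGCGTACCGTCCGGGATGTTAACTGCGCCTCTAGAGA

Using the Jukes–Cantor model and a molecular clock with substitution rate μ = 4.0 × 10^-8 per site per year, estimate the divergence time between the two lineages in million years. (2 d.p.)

9.83

The sequences differ at 19 of 39 sites, so p = 19/39 ≈ 0.487179.
d = −(3/4) ln(1 − 4p/3) = −0.75 ln(1 − 0.649572) = −0.75 ln(0.350428)
  = −0.75 × (-1.048600) = 0.786450 substitutions/site.
Under a molecular clock d = 2μt, so t = d/(2μ) = 0.786450 / (2 × 4.0 × 10^-8) = 9.83 million years.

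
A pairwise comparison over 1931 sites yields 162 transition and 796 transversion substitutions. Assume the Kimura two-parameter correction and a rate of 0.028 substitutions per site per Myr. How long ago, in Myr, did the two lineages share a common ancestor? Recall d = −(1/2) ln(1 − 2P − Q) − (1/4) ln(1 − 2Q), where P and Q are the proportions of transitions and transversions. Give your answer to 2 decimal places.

P = 162/1931 ≈ 0.083894 and Q = 796/1931 ≈ 0.412222.
Under the Kimura two-parameter model, d = −½ ln(1 − 2P − Q) − ¼ ln(1 − 2Q).
1 − 2P − Q = 0.41999, giving −½ ln(0.41999) = 0.433762.
1 − 2Q = 0.175556, giving −¼ ln(0.175556) = 0.434949.
d = 0.433762 + 0.434949 = 0.868711.
Under a molecular clock d = 2μt, so t = d/(2μ) = 0.868711 / (2 × 0.028) = 15.51 Myr.

15.51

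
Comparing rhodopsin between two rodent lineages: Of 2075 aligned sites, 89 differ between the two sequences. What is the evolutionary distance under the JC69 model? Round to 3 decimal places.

p = 89/2075 ≈ 0.042892.
d = −(3/4) ln(1 − 4p/3) = −0.75 ln(1 − 0.057189) = −0.75 ln(0.942811)
  = −0.75 × (-0.058889) = 0.044167 substitutions/site.

0.044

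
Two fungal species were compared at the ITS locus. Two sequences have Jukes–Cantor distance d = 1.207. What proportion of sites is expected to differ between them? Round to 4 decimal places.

0.6000

p = (3/4)(1 − e^(−4d/3)) = 0.75 × (1 − e^(-1.609333)) = 0.75 × (1 − 0.200021) = 0.599984.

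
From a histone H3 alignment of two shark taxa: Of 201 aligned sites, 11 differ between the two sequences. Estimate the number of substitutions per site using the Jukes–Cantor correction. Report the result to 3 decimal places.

p = 11/201 ≈ 0.054726.
d = −(3/4) ln(1 − 4p/3) = −0.75 ln(1 − 0.072968) = −0.75 ln(0.927032)
  = −0.75 × (-0.075767) = 0.056825 substitutions/site.

0.057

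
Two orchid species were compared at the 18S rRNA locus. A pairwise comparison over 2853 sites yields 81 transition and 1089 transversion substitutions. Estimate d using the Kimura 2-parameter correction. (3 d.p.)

0.649

P = 81/2853 ≈ 0.028391 and Q = 1089/2853 ≈ 0.381703.
Under the Kimura two-parameter model, d = −½ ln(1 − 2P − Q) − ¼ ln(1 − 2Q).
1 − 2P − Q = 0.561515, giving −½ ln(0.561515) = 0.288558.
1 − 2Q = 0.236594, giving −¼ ln(0.236594) = 0.360352.
d = 0.288558 + 0.360352 = 0.648910.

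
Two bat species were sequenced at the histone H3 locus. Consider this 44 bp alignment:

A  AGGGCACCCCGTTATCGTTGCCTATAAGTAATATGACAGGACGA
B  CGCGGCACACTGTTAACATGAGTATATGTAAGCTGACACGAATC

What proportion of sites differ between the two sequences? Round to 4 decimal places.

The sequences differ at 22 of 44 positions.
p = 22/44 = 0.5000.

0.5000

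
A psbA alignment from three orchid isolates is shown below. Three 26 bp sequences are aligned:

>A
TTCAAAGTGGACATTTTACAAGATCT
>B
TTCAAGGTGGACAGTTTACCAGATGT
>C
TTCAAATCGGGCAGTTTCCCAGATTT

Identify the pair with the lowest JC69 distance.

A and B

A–B: 4/26 differ, p = 0.154, d = 0.172.
A–C: 7/26 differ, p = 0.269, d = 0.334.
B–C: 6/26 differ, p = 0.231, d = 0.276.
The smallest distance is between A and B.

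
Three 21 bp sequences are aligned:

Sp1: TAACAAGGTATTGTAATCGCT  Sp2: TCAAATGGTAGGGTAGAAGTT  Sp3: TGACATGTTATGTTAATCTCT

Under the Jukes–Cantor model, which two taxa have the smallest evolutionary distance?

Sp1 and Sp3

Sp1–Sp2: 9/21 differ, p = 0.429, d = 0.635.
Sp1–Sp3: 6/21 differ, p = 0.286, d = 0.360.
Sp2–Sp3: 10/21 differ, p = 0.476, d = 0.756.
The smallest distance is between Sp1 and Sp3.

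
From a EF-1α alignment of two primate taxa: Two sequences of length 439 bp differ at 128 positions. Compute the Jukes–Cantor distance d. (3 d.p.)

0.369

p = 128/439 ≈ 0.291572.
d = −(3/4) ln(1 − 4p/3) = −0.75 ln(1 − 0.388763) = −0.75 ln(0.611237)
  = −0.75 × (-0.492271) = 0.369203 substitutions/site.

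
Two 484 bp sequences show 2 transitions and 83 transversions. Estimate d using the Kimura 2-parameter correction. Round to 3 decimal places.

0.204

P = 2/484 ≈ 0.004132 and Q = 83/484 ≈ 0.171488.
Under the Kimura two-parameter model, d = −½ ln(1 − 2P − Q) − ¼ ln(1 − 2Q).
1 − 2P − Q = 0.820248, giving −½ ln(0.820248) = 0.099074.
1 − 2Q = 0.657024, giving −¼ ln(0.657024) = 0.105009.
d = 0.099074 + 0.105009 = 0.204083.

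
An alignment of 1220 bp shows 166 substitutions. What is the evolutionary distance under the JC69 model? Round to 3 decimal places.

p = 166/1220 ≈ 0.136066.
d = −(3/4) ln(1 − 4p/3) = −0.75 ln(1 − 0.181421) = −0.75 ln(0.818579)
  = −0.75 × (-0.200185) = 0.150139 substitutions/site.

0.150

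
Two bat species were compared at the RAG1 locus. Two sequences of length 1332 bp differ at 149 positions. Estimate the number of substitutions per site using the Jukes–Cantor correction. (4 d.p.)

p = 149/1332 ≈ 0.111862.
d = −(3/4) ln(1 − 4p/3) = −0.75 ln(1 − 0.149149) = −0.75 ln(0.850851)
  = −0.75 × (-0.161518) = 0.121139 substitutions/site.

0.1211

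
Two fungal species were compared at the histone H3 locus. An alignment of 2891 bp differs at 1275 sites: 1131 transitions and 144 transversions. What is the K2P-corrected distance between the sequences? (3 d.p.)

0.919

P = 1131/2891 ≈ 0.391214 and Q = 144/2891 ≈ 0.04981.
Under the Kimura two-parameter model, d = −½ ln(1 − 2P − Q) − ¼ ln(1 − 2Q).
1 − 2P − Q = 0.167762, giving −½ ln(0.167762) = 0.892604.
1 − 2Q = 0.90038, giving −¼ ln(0.90038) = 0.026235.
d = 0.892604 + 0.026235 = 0.918839.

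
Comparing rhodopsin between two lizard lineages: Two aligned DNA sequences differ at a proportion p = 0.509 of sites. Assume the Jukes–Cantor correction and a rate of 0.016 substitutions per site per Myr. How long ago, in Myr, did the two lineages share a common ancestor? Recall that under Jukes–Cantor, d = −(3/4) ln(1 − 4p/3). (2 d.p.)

26.61

d = −(3/4) ln(1 − 4p/3) = −0.75 ln(1 − 0.678667) = −0.75 ln(0.321333)
  = −0.75 × (-1.135277) = 0.851458 substitutions/site.
Under a molecular clock d = 2μt, so t = d/(2μ) = 0.851458 / (2 × 0.016) = 26.61 Myr.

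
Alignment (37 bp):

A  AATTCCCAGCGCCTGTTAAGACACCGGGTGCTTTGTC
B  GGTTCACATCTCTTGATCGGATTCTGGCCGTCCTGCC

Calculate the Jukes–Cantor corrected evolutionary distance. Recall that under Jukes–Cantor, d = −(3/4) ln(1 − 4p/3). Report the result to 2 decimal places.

The sequences differ at 18 of 37 sites, so p = 18/37 ≈ 0.486486.
d = −(3/4) ln(1 − 4p/3) = −0.75 ln(1 − 0.648648) = −0.75 ln(0.351352)
  = −0.75 × (-1.045967) = 0.784475 substitutions/site.

0.78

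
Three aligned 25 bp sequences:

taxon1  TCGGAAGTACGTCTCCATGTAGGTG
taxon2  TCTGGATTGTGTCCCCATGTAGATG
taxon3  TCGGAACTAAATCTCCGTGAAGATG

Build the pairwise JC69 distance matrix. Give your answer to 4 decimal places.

taxon1–taxon2: 7/25 sites differ → p = 0.28, d = −0.75 ln(1 − 0.373333) = 0.350505 ≈ 0.3505.
taxon1–taxon3: 6/25 sites differ → p = 0.24, d = −0.75 ln(1 − 0.32) = 0.289247 ≈ 0.2892.
taxon2–taxon3: 9/25 sites differ → p = 0.36, d = −0.75 ln(1 − 0.48) = 0.490445 ≈ 0.4904.

d(taxon1,taxon2) = 0.3505, d(taxon1,taxon3) = 0.2892, d(taxon2,taxon3) = 0.4904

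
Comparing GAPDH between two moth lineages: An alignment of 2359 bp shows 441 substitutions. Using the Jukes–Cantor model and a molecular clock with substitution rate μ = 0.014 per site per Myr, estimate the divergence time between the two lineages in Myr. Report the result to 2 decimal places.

p = 441/2359 ≈ 0.186944.
d = −(3/4) ln(1 − 4p/3) = −0.75 ln(1 − 0.249259) = −0.75 ln(0.750741)
  = −0.75 × (-0.286695) = 0.215021 substitutions/site.
Under a molecular clock d = 2μt, so t = d/(2μ) = 0.215021 / (2 × 0.014) = 7.68 Myr.

7.68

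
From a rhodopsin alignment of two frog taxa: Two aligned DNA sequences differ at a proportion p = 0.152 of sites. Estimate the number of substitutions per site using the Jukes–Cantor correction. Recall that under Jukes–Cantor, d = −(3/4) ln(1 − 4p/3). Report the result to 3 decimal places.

d = −(3/4) ln(1 − 4p/3) = −0.75 ln(1 − 0.202667) = −0.75 ln(0.797333)
  = −0.75 × (-0.226483) = 0.169862 substitutions/site.

0.170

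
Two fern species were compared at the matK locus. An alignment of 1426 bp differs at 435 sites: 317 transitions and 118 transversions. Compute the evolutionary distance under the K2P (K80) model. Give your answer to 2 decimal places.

0.42

P = 317/1426 ≈ 0.2223 and Q = 118/1426 ≈ 0.082749.
Under the Kimura two-parameter model, d = −½ ln(1 − 2P − Q) − ¼ ln(1 − 2Q).
1 − 2P − Q = 0.472651, giving −½ ln(0.472651) = 0.374699.
1 − 2Q = 0.834502, giving −¼ ln(0.834502) = 0.045230.
d = 0.374699 + 0.045230 = 0.419929.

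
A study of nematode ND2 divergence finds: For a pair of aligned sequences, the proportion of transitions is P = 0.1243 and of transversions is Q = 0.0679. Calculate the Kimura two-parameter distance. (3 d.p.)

0.227

Under the Kimura two-parameter model, d = −½ ln(1 − 2P − Q) − ¼ ln(1 − 2Q).
1 − 2P − Q = 0.6835, giving −½ ln(0.6835) = 0.190264.
1 − 2Q = 0.8642, giving −¼ ln(0.8642) = 0.036488.
d = 0.190264 + 0.036488 = 0.226752.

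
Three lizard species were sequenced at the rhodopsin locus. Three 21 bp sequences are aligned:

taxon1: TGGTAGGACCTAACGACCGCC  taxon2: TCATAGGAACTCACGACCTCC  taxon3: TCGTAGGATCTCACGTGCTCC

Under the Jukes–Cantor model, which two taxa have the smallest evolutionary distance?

taxon2 and taxon3

taxon1–taxon2: 5/21 differ, p = 0.238, d = 0.286.
taxon1–taxon3: 6/21 differ, p = 0.286, d = 0.360.
taxon2–taxon3: 4/21 differ, p = 0.190, d = 0.220.
The smallest distance is between taxon2 and taxon3.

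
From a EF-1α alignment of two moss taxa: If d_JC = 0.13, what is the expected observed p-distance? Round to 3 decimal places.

0.119

p = (3/4)(1 − e^(−4d/3)) = 0.75 × (1 − e^(-0.173333)) = 0.75 × (1 − 0.840858) = 0.119357.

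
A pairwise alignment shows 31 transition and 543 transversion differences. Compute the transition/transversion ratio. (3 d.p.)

0.057

R = 31/543 = 0.057090… ≈ 0.057 (to 3 d.p.).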